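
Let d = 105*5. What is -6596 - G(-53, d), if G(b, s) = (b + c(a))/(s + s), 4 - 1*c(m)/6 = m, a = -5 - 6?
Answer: -6925837/1050 ≈ -6596.0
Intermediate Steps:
d = 525
a = -11
c(m) = 24 - 6*m
G(b, s) = (90 + b)/(2*s) (G(b, s) = (b + (24 - 6*(-11)))/(s + s) = (b + (24 + 66))/((2*s)) = (b + 90)*(1/(2*s)) = (90 + b)*(1/(2*s)) = (90 + b)/(2*s))
-6596 - G(-53, d) = -6596 - (90 - 53)/(2*525) = -6596 - 37/(2*525) = -6596 - 1*37/1050 = -6596 - 37/1050 = -6925837/1050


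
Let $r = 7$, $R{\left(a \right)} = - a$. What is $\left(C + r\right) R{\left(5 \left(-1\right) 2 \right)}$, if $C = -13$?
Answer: $-60$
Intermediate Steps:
$\left(C + r\right) R{\left(5 \left(-1\right) 2 \right)} = \left(-13 + 7\right) \left(- 5 \left(-1\right) 2\right) = - 6 \left(- \left(-5\right) 2\right) = - 6 \left(\left(-1\right) \left(-10\right)\right) = \left(-6\right) 10 = -60$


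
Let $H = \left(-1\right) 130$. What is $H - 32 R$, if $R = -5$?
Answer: $30$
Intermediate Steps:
$H = -130$
$H - 32 R = -130 - -160 = -130 + 160 = 30$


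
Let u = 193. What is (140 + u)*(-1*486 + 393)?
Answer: -30969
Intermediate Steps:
(140 + u)*(-1*486 + 393) = (140 + 193)*(-1*486 + 393) = 333*(-486 + 393) = 333*(-93) = -30969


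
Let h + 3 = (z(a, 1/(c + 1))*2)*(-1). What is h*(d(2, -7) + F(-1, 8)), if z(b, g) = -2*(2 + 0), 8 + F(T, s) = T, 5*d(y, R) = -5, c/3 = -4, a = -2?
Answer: -50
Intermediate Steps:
c = -12 (c = 3*(-4) = -12)
d(y, R) = -1 (d(y, R) = (⅕)*(-5) = -1)
F(T, s) = -8 + T
z(b, g) = -4 (z(b, g) = -2*2 = -4)
h = 5 (h = -3 - 4*2*(-1) = -3 - 8*(-1) = -3 + 8 = 5)
h*(d(2, -7) + F(-1, 8)) = 5*(-1 + (-8 - 1)) = 5*(-1 - 9) = 5*(-10) = -50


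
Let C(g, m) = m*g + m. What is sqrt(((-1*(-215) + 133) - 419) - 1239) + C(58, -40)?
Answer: -2360 + I*sqrt(1310) ≈ -2360.0 + 36.194*I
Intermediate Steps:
C(g, m) = m + g*m (C(g, m) = g*m + m = m + g*m)
sqrt(((-1*(-215) + 133) - 419) - 1239) + C(58, -40) = sqrt(((-1*(-215) + 133) - 419) - 1239) - 40*(1 + 58) = sqrt(((215 + 133) - 419) - 1239) - 40*59 = sqrt((348 - 419) - 1239) - 2360 = sqrt(-71 - 1239) - 2360 = sqrt(-1310) - 2360 = I*sqrt(1310) - 2360 = -2360 + I*sqrt(1310)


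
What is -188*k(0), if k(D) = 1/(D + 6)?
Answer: -94/3 ≈ -31.333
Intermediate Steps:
k(D) = 1/(6 + D)
-188*k(0) = -188/(6 + 0) = -188/6 = -188*⅙ = -94/3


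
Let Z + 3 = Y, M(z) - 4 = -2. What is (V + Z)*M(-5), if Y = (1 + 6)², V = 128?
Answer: 348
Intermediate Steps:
M(z) = 2 (M(z) = 4 - 2 = 2)
Y = 49 (Y = 7² = 49)
Z = 46 (Z = -3 + 49 = 46)
(V + Z)*M(-5) = (128 + 46)*2 = 174*2 = 348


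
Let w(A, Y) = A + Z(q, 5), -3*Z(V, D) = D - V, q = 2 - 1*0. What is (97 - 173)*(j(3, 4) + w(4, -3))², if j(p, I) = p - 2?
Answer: -1216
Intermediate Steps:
q = 2 (q = 2 + 0 = 2)
Z(V, D) = -D/3 + V/3 (Z(V, D) = -(D - V)/3 = -D/3 + V/3)
w(A, Y) = -1 + A (w(A, Y) = A + (-⅓*5 + (⅓)*2) = A + (-5/3 + ⅔) = A - 1 = -1 + A)
j(p, I) = -2 + p
(97 - 173)*(j(3, 4) + w(4, -3))² = (97 - 173)*((-2 + 3) + (-1 + 4))² = -76*(1 + 3)² = -76*4² = -76*16 = -1216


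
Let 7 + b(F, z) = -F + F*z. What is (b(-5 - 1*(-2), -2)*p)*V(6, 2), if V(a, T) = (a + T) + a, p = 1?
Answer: 28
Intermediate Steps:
V(a, T) = T + 2*a (V(a, T) = (T + a) + a = T + 2*a)
b(F, z) = -7 - F + F*z (b(F, z) = -7 + (-F + F*z) = -7 - F + F*z)
(b(-5 - 1*(-2), -2)*p)*V(6, 2) = ((-7 - (-5 - 1*(-2)) + (-5 - 1*(-2))*(-2))*1)*(2 + 2*6) = ((-7 - (-5 + 2) + (-5 + 2)*(-2))*1)*(2 + 12) = ((-7 - 1*(-3) - 3*(-2))*1)*14 = ((-7 + 3 + 6)*1)*14 = (2*1)*14 = 2*14 = 28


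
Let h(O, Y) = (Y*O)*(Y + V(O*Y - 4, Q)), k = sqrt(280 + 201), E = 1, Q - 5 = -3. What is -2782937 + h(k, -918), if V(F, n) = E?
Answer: -2782937 + 841806*sqrt(481) ≈ 1.5679e+7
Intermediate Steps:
Q = 2 (Q = 5 - 3 = 2)
k = sqrt(481) ≈ 21.932
V(F, n) = 1
h(O, Y) = O*Y*(1 + Y) (h(O, Y) = (Y*O)*(Y + 1) = (O*Y)*(1 + Y) = O*Y*(1 + Y))
-2782937 + h(k, -918) = -2782937 + sqrt(481)*(-918)*(1 - 918) = -2782937 + sqrt(481)*(-918)*(-917) = -2782937 + 841806*sqrt(481)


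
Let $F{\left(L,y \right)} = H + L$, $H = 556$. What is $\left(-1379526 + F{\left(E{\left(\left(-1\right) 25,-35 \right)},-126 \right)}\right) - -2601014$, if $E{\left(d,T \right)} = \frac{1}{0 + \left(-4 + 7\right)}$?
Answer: $\frac{3666133}{3} \approx 1.222 \cdot 10^{6}$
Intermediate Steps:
$E{\left(d,T \right)} = \frac{1}{3}$ ($E{\left(d,T \right)} = \frac{1}{0 + 3} = \frac{1}{3}$)
$F{\left(L,y \right)} = 556 + L$
$\left(-1379526 + F{\left(E{\left(\left(-1\right) 25,-35 \right)},-126 \right)}\right) - -2601014 = \left(-1379526 + \left(556 + \frac{1}{3}\right)\right) - -2601014 = \left(-1379526 + \frac{1669}{3}\right) + 2601014 = - \frac{4136909}{3} + 2601014 = \frac{3666133}{3}$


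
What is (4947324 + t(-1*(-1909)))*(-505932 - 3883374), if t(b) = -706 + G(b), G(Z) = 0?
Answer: -21712220067108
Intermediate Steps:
t(b) = -706 (t(b) = -706 + 0 = -706)
(4947324 + t(-1*(-1909)))*(-505932 - 3883374) = (4947324 - 706)*(-505932 - 3883374) = 4946618*(-4389306) = -21712220067108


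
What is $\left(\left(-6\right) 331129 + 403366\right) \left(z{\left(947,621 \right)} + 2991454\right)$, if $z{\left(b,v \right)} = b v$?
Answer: $-5667873855728$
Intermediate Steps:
$\left(\left(-6\right) 331129 + 403366\right) \left(z{\left(947,621 \right)} + 2991454\right) = \left(\left(-6\right) 331129 + 403366\right) \left(947 \cdot 621 + 2991454\right) = \left(-1986774 + 403366\right) \left(588087 + 2991454\right) = \left(-1583408\right) 3579541 = -5667873855728$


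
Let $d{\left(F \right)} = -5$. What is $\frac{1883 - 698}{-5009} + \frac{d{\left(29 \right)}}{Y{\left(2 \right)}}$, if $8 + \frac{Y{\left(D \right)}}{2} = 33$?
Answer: $- \frac{16859}{50090} \approx -0.33657$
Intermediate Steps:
$Y{\left(D \right)} = 50$ ($Y{\left(D \right)} = -16 + 2 \cdot 33 = -16 + 66 = 50$)
$\frac{1883 - 698}{-5009} + \frac{d{\left(29 \right)}}{Y{\left(2 \right)}} = \frac{1883 - 698}{-5009} - \frac{5}{50} = 1185 \left(- \frac{1}{5009}\right) - \frac{1}{10} = - \frac{1185}{5009} - \frac{1}{10} = - \frac{16859}{50090}$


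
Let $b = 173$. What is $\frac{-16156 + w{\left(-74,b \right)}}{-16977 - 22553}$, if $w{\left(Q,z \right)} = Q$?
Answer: $\frac{1623}{3953} \approx 0.41057$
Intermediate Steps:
$\frac{-16156 + w{\left(-74,b \right)}}{-16977 - 22553} = \frac{-16156 - 74}{-16977 - 22553} = - \frac{16230}{-39530} = \left(-16230\right) \left(- \frac{1}{39530}\right) = \frac{1623}{3953}$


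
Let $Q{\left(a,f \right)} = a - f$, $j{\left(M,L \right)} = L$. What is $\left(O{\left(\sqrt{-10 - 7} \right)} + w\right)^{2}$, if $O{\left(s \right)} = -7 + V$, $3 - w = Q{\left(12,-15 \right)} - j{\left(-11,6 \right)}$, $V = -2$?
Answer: $729$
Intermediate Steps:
$w = -18$ ($w = 3 - \left(\left(12 - -15\right) - 6\right) = 3 - \left(\left(12 + 15\right) - 6\right) = 3 - \left(27 - 6\right) = 3 - 21 = -18$)
$O{\left(s \right)} = -9$ ($O{\left(s \right)} = -7 - 2 = -9$)
$\left(O{\left(\sqrt{-10 - 7} \right)} + w\right)^{2} = \left(-9 - 18\right)^{2} = \left(-27\right)^{2} = 729$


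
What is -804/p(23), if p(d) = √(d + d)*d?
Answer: -402*√46/529 ≈ -5.1541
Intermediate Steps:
p(d) = √2*d^(3/2) (p(d) = √(2*d)*d = (√2*√d)*d = √2*d^(3/2))
-804/p(23) = -804*√46/1058 = -402*√46/529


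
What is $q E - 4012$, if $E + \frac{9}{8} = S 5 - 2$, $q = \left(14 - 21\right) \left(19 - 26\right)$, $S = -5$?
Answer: $- \frac{43121}{8} \approx -5390.1$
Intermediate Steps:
$q = 49$ ($q = \left(-7\right) \left(-7\right) = 49$)
$E = - \frac{225}{8}$ ($E = - \frac{9}{8} - 27 = - \frac{225}{8} \approx -28.125$)
$q E - 4012 = 49 \left(- \frac{225}{8}\right) - 4012 = - \frac{11025}{8} - 4012 = - \frac{43121}{8}$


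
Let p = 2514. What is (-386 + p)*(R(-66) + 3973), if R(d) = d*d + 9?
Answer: 17743264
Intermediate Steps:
R(d) = 9 + d**2 (R(d) = d**2 + 9 = 9 + d**2)
(-386 + p)*(R(-66) + 3973) = (-386 + 2514)*((9 + (-66)**2) + 3973) = 2128*((9 + 4356) + 3973) = 2128*(4365 + 3973) = 2128*8338 = 17743264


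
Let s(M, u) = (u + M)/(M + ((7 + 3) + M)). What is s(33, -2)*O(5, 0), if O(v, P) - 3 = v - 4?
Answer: 31/19 ≈ 1.6316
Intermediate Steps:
O(v, P) = -1 + v (O(v, P) = 3 + (v - 4) = 3 + (-4 + v) = -1 + v)
s(M, u) = (M + u)/(10 + 2*M) (s(M, u) = (M + u)/(M + (10 + M)) = (M + u)/(10 + 2*M))
s(33, -2)*O(5, 0) = ((33 - 2)/(2*(5 + 33)))*(-1 + 5) = ((½)*31/38)*4 = ((½)*(1/38)*31)*4 = (31/76)*4 = 31/19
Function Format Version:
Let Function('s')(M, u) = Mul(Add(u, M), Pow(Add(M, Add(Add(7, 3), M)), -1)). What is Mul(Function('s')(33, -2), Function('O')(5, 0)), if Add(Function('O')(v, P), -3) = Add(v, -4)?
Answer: Rational(31, 19) ≈ 1.6316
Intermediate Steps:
Function('O')(v, P) = Add(-1, v) (Function('O')(v, P) = Add(3, Add(v, -4)) = Add(3, Add(-4, v)) = Add(-1, v))
Function('s')(M, u) = Mul(Pow(Add(10, Mul(2, M)), -1), Add(M, u)) (Function('s')(M, u) = Mul(Add(M, u), Pow(Add(M, Add(10, M)), -1)) = Mul(Add(M, u), Pow(Add(10, Mul(2, M)), -1)) = Mul(Pow(Add(10, Mul(2, M)), -1), Add(M, u)))
Mul(Function('s')(33, -2), Function('O')(5, 0)) = Mul(Mul(Rational(1, 2), Pow(Add(5, 33), -1), Add(33, -2)), Add(-1, 5)) = Mul(Mul(Rational(1, 2), Pow(38, -1), 31), 4) = Mul(Mul(Rational(1, 2), Rational(1, 38), 31), 4) = Mul(Rational(31, 76), 4) = Rational(31, 19)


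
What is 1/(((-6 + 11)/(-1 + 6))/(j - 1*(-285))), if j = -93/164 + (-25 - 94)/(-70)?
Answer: 234629/820 ≈ 286.13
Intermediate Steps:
j = 929/820 (j = -93*1/164 - 119*(-1/70) = -93/164 + 17/10 = 929/820 ≈ 1.1329)
1/(((-6 + 11)/(-1 + 6))/(j - 1*(-285))) = 1/(((-6 + 11)/(-1 + 6))/(929/820 - 1*(-285))) = 1/((5/5)/(929/820 + 285)) = 1/(((1/5)*5)/(234629/820)) = 1/(1*(820/234629)) = 1/(820/234629) = 234629/820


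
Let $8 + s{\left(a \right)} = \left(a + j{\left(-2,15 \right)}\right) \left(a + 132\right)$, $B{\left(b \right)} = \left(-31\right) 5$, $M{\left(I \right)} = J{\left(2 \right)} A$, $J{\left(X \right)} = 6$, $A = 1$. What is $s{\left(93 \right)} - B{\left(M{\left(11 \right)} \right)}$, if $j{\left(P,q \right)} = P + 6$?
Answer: $21972$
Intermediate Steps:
$j{\left(P,q \right)} = 6 + P$
$M{\left(I \right)} = 6$ ($M{\left(I \right)} = 6 \cdot 1 = 6$)
$B{\left(b \right)} = -155$
$s{\left(a \right)} = -8 + \left(4 + a\right) \left(132 + a\right)$ ($s{\left(a \right)} = -8 + \left(a + \left(6 - 2\right)\right) \left(a + 132\right) = -8 + \left(a + 4\right) \left(132 + a\right) = -8 + \left(4 + a\right) \left(132 + a\right)$)
$s{\left(93 \right)} - B{\left(M{\left(11 \right)} \right)} = \left(520 + 93^{2} + 136 \cdot 93\right) - -155 = \left(520 + 8649 + 12648\right) + 155 = 21817 + 155 = 21972$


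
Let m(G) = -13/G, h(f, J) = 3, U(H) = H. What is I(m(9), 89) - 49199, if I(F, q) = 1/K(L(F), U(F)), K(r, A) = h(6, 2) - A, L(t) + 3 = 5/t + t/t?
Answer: -1967951/40 ≈ -49199.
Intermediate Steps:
L(t) = -2 + 5/t (L(t) = -3 + (5/t + t/t) = -3 + (5/t + 1) = -3 + (1 + 5/t) = -2 + 5/t)
K(r, A) = 3 - A
I(F, q) = 1/(3 - F)
I(m(9), 89) - 49199 = -1/(-3 - 13/9) - 49199 = -1/(-40/9) - 49199 = -1*(-9/40) - 49199 = 9/40 - 49199 = -1967951/40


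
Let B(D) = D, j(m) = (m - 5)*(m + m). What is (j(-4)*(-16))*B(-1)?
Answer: 1152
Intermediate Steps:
j(m) = 2*m*(-5 + m) (j(m) = (-5 + m)*(2*m) = 2*m*(-5 + m))
(j(-4)*(-16))*B(-1) = ((2*(-4)*(-5 - 4))*(-16))*(-1) = ((2*(-4)*(-9))*(-16))*(-1) = (72*(-16))*(-1) = -1152*(-1) = 1152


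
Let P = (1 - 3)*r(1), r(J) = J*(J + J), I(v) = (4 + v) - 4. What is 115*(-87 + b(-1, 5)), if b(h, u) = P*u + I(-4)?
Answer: -12765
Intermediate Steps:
I(v) = v
r(J) = 2*J**2 (r(J) = J*(2*J) = 2*J**2)
P = -4 (P = (1 - 3)*(2*1**2) = -4 ≈ -4.0000)
b(h, u) = -4 - 4*u (b(h, u) = -4*u - 4 = -4 - 4*u)
115*(-87 + b(-1, 5)) = 115*(-87 + (-4 - 4*5)) = 115*(-87 + (-4 - 20)) = 115*(-87 - 24) = 115*(-111) = -12765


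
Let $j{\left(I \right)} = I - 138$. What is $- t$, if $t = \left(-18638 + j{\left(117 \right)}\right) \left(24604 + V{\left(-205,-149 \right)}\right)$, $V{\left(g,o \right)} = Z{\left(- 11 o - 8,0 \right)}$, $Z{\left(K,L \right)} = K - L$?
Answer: $489518865$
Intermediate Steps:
$V{\left(g,o \right)} = -8 - 11 o$ ($V{\left(g,o \right)} = \left(- 11 o - 8\right) - 0 = \left(-8 - 11 o\right) + 0 = -8 - 11 o$)
$j{\left(I \right)} = -138 + I$
$t = -489518865$ ($t = \left(-18638 + \left(-138 + 117\right)\right) \left(24604 - -1631\right) = \left(-18638 - 21\right) \left(24604 + \left(-8 + 1639\right)\right) = - 18659 \left(24604 + 1631\right) = \left(-18659\right) 26235 = -489518865$)
$- t = \left(-1\right) \left(-489518865\right) = 489518865$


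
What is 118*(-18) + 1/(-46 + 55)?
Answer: -19115/9 ≈ -2123.9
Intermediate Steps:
118*(-18) + 1/(-46 + 55) = -2124 + 1/9 = -2124 + ⅑ = -19115/9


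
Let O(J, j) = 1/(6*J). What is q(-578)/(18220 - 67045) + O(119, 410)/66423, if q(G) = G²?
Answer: -27944047769/4083907450 ≈ -6.8425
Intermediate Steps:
O(J, j) = 1/(6*J)
q(-578)/(18220 - 67045) + O(119, 410)/66423 = (-578)²/(18220 - 67045) + ((⅙)/119)/66423 = 334084/(-48825) + ((⅙)*(1/119))*(1/66423) = 334084*(-1/48825) + (1/714)*(1/66423) = -334084/48825 + 1/47426022 = -27944047769/4083907450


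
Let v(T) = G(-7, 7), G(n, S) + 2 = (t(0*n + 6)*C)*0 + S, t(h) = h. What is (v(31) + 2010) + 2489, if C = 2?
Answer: 4504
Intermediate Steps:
G(n, S) = -2 + S (G(n, S) = -2 + (((0*n + 6)*2)*0 + S) = -2 + (((0 + 6)*2)*0 + S) = -2 + ((6*2)*0 + S) = -2 + (12*0 + S) = -2 + (0 + S) = -2 + S)
v(T) = 5 (v(T) = -2 + 7 = 5)
(v(31) + 2010) + 2489 = (5 + 2010) + 2489 = 2015 + 2489 = 4504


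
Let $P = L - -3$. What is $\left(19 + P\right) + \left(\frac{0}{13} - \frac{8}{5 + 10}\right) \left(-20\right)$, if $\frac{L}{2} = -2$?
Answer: $\frac{86}{3} \approx 28.667$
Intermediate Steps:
$L = -4$ ($L = 2 \left(-2\right) = -4$)
$P = -1$ ($P = -4 - -3 = -4 + 3 = -1$)
$\left(19 + P\right) + \left(\frac{0}{13} - \frac{8}{5 + 10}\right) \left(-20\right) = \left(19 - 1\right) + \left(\frac{0}{13} - \frac{8}{5 + 10}\right) \left(-20\right) = 18 + \left(0 \cdot \frac{1}{13} - \frac{8}{15}\right) \left(-20\right) = 18 + \left(0 - \frac{8}{15}\right) \left(-20\right) = 18 - - \frac{32}{3} = 18 + \frac{32}{3} = \frac{86}{3}$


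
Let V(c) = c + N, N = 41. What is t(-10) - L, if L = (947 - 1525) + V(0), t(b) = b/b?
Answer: 538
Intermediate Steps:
V(c) = 41 + c (V(c) = c + 41 = 41 + c)
t(b) = 1
L = -537 (L = (947 - 1525) + (41 + 0) = -578 + 41 = -537)
t(-10) - L = 1 - 1*(-537) = 1 + 537 = 538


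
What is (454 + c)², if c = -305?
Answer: 22201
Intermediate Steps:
(454 + c)² = (454 - 305)² = 149² = 22201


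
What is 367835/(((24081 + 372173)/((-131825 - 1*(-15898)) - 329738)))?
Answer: -163931185275/396254 ≈ -4.1370e+5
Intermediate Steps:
367835/(((24081 + 372173)/((-131825 - 1*(-15898)) - 329738))) = 367835/((396254/((-131825 + 15898) - 329738))) = 367835/((396254/(-115927 - 329738))) = 367835/((396254/(-445665))) = 367835/((396254*(-1/445665))) = 367835/(-396254/445665) = 367835*(-445665/396254) = -163931185275/396254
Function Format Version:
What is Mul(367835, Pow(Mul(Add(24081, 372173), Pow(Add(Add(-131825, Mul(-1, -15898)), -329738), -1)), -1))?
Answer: Rational(-163931185275, 396254) ≈ -4.1370e+5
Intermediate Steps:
Mul(367835, Pow(Mul(Add(24081, 372173), Pow(Add(Add(-131825, Mul(-1, -15898)), -329738), -1)), -1)) = Mul(367835, Pow(Mul(396254, Pow(Add(Add(-131825, 15898), -329738), -1)), -1)) = Mul(367835, Pow(Mul(396254, Pow(Add(-115927, -329738), -1)), -1)) = Mul(367835, Pow(Mul(396254, Pow(-445665, -1)), -1)) = Mul(367835, Pow(Mul(396254, Rational(-1, 445665)), -1)) = Mul(367835, Pow(Rational(-396254, 445665), -1)) = Mul(367835, Rational(-445665, 396254)) = Rational(-163931185275, 396254)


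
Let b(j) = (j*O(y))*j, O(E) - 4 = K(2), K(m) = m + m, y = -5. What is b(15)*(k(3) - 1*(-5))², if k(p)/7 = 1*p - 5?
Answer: 145800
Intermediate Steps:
K(m) = 2*m
O(E) = 8 (O(E) = 4 + 2*2 = 4 + 4 = 8)
k(p) = -35 + 7*p (k(p) = 7*(1*p - 5) = 7*(p - 5) = 7*(-5 + p) = -35 + 7*p)
b(j) = 8*j² (b(j) = (j*8)*j = (8*j)*j = 8*j²)
b(15)*(k(3) - 1*(-5))² = (8*15²)*((-35 + 7*3) - 1*(-5))² = (8*225)*((-35 + 21) + 5)² = 1800*(-14 + 5)² = 1800*(-9)² = 1800*81 = 145800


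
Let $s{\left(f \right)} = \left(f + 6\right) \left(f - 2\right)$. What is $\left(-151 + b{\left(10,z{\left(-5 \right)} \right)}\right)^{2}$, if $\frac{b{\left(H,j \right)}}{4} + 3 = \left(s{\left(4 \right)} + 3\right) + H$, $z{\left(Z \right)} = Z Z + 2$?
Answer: $961$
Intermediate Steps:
$z{\left(Z \right)} = 2 + Z^{2}$ ($z{\left(Z \right)} = Z^{2} + 2 = 2 + Z^{2}$)
$s{\left(f \right)} = \left(-2 + f\right) \left(6 + f\right)$ ($s{\left(f \right)} = \left(6 + f\right) \left(-2 + f\right) = \left(-2 + f\right) \left(6 + f\right)$)
$b{\left(H,j \right)} = 80 + 4 H$ ($b{\left(H,j \right)} = -12 + 4 \left(\left(\left(-12 + 4^{2} + 4 \cdot 4\right) + 3\right) + H\right) = -12 + 4 \left(\left(\left(-12 + 16 + 16\right) + 3\right) + H\right) = -12 + 4 \left(\left(20 + 3\right) + H\right) = -12 + 4 \left(23 + H\right) = -12 + \left(92 + 4 H\right) = 80 + 4 H$)
$\left(-151 + b{\left(10,z{\left(-5 \right)} \right)}\right)^{2} = \left(-151 + \left(80 + 4 \cdot 10\right)\right)^{2} = \left(-151 + \left(80 + 40\right)\right)^{2} = \left(-151 + 120\right)^{2} = \left(-31\right)^{2} = 961$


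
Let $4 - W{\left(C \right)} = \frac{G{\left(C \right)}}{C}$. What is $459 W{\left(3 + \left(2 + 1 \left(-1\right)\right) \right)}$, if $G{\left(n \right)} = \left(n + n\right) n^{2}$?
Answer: $-12852$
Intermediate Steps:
$G{\left(n \right)} = 2 n^{3}$ ($G{\left(n \right)} = 2 n n^{2} = 2 n^{3}$)
$W{\left(C \right)} = 4 - 2 C^{2}$ ($W{\left(C \right)} = 4 - \frac{2 C^{3}}{C} = 4 - 2 C^{2}$)
$459 W{\left(3 + \left(2 + 1 \left(-1\right)\right) \right)} = 459 \left(4 - 2 \left(3 + \left(2 + 1 \left(-1\right)\right)\right)^{2}\right) = 459 \left(4 - 2 \left(3 + \left(2 - 1\right)\right)^{2}\right) = 459 \left(4 - 2 \left(3 + 1\right)^{2}\right) = 459 \left(4 - 2 \cdot 4^{2}\right) = 459 \left(4 - 32\right) = 459 \left(-28\right) = -12852$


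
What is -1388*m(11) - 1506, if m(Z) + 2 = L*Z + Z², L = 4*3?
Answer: -349894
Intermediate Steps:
L = 12
m(Z) = -2 + Z² + 12*Z (m(Z) = -2 + (12*Z + Z²) = -2 + (Z² + 12*Z) = -2 + Z² + 12*Z)
-1388*m(11) - 1506 = -1388*(-2 + 11² + 12*11) - 1506 = -1388*(-2 + 121 + 132) - 1506 = -1388*251 - 1506 = -348388 - 1506 = -349894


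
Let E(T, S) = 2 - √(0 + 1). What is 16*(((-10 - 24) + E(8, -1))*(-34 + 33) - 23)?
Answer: 160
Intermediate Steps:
E(T, S) = 1 (E(T, S) = 2 - √1 = 2 - 1*1 = 2 - 1 = 1)
16*(((-10 - 24) + E(8, -1))*(-34 + 33) - 23) = 16*(((-10 - 24) + 1)*(-34 + 33) - 23) = 16*((-34 + 1)*(-1) - 23) = 16*(-33*(-1) - 23) = 16*(33 - 23) = 16*10 = 160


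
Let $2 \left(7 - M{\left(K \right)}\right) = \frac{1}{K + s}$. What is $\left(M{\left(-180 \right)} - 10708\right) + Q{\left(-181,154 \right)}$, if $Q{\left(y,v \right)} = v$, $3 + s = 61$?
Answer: $- \frac{2573467}{244} \approx -10547.0$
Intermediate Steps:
$s = 58$ ($s = -3 + 61 = 58$)
$M{\left(K \right)} = 7 - \frac{1}{2 \left(58 + K\right)}$ ($M{\left(K \right)} = 7 - \frac{1}{2 \left(K + 58\right)} = 7 - \frac{1}{2 \left(58 + K\right)}$)
$\left(M{\left(-180 \right)} - 10708\right) + Q{\left(-181,154 \right)} = \left(\frac{811 + 14 \left(-180\right)}{2 \left(58 - 180\right)} - 10708\right) + 154 = \left(\frac{811 - 2520}{2 \left(-122\right)} - 10708\right) + 154 = \left(\frac{1}{2} \left(- \frac{1}{122}\right) \left(-1709\right) - 10708\right) + 154 = \left(\frac{1709}{244} - 10708\right) + 154 = - \frac{2611043}{244} + 154 = - \frac{2573467}{244}$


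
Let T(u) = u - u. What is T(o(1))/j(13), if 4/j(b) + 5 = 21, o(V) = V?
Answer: 0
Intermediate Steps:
j(b) = ¼ (j(b) = 4/(-5 + 21) = 4/16 = 4*(1/16) = ¼)
T(u) = 0
T(o(1))/j(13) = 0/(¼) = 0*4 = 0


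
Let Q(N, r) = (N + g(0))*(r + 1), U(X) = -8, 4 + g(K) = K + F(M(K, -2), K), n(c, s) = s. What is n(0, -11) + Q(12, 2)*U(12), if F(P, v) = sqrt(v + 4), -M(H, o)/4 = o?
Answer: -251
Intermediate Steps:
M(H, o) = -4*o
F(P, v) = sqrt(4 + v)
g(K) = -4 + K + sqrt(4 + K) (g(K) = -4 + (K + sqrt(4 + K)) = -4 + K + sqrt(4 + K))
Q(N, r) = (1 + r)*(-2 + N) (Q(N, r) = (N + (-4 + 0 + sqrt(4 + 0)))*(r + 1) = (N + (-4 + 0 + sqrt(4)))*(1 + r) = (N + (-4 + 0 + 2))*(1 + r) = (N - 2)*(1 + r) = (-2 + N)*(1 + r) = (1 + r)*(-2 + N))
n(0, -11) + Q(12, 2)*U(12) = -11 + (-2 + 12 - 2*2 + 12*2)*(-8) = -11 + (-2 + 12 - 4 + 24)*(-8) = -11 + 30*(-8) = -11 - 240 = -251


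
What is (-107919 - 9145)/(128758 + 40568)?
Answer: -58532/84663 ≈ -0.69135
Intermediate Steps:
(-107919 - 9145)/(128758 + 40568) = -117064/169326 = -117064*1/169326 = -58532/84663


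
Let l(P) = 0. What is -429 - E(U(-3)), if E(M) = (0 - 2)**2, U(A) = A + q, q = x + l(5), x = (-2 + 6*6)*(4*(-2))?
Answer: -433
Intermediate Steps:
x = -272 (x = (-2 + 36)*(-8) = 34*(-8) = -272)
q = -272 (q = -272 + 0 = -272)
U(A) = -272 + A (U(A) = A - 272 = -272 + A)
E(M) = 4 (E(M) = (-2)**2 = 4)
-429 - E(U(-3)) = -429 - 1*4 = -429 - 4 = -433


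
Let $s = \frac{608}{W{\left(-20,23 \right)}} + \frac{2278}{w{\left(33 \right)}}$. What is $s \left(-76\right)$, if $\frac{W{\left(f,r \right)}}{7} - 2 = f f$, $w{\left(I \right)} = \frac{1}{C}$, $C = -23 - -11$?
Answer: $\frac{2923070048}{1407} \approx 2.0775 \cdot 10^{6}$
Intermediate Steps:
$C = -12$ ($C = -23 + 11 = -12$)
$w{\left(I \right)} = - \frac{1}{12}$ ($w{\left(I \right)} = \frac{1}{-12} = - \frac{1}{12}$)
$W{\left(f,r \right)} = 14 + 7 f^{2}$ ($W{\left(f,r \right)} = 14 + 7 f f = 14 + 7 f^{2}$)
$s = - \frac{38461448}{1407}$ ($s = \frac{608}{14 + 7 \left(-20\right)^{2}} + \frac{2278}{- \frac{1}{12}} = \frac{608}{14 + 7 \cdot 400} + 2278 \left(-12\right) = \frac{608}{14 + 2800} - 27336 = \frac{608}{2814} - 27336 = 608 \cdot \frac{1}{2814} - 27336 = \frac{304}{1407} - 27336 = - \frac{38461448}{1407} \approx -27336.0$)
$s \left(-76\right) = \left(- \frac{38461448}{1407}\right) \left(-76\right) = \frac{2923070048}{1407}$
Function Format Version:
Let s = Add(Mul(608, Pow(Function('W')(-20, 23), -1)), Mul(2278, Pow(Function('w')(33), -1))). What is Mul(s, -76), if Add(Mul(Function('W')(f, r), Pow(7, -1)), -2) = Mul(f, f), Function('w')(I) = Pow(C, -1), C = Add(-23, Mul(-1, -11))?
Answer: Rational(2923070048, 1407) ≈ 2.0775e+6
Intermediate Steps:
C = -12 (C = Add(-23, 11) = -12)
Function('w')(I) = Rational(-1, 12) (Function('w')(I) = Pow(-12, -1) = Rational(-1, 12))
Function('W')(f, r) = Add(14, Mul(7, Pow(f, 2))) (Function('W')(f, r) = Add(14, Mul(7, Mul(f, f))) = Add(14, Mul(7, Pow(f, 2))))
s = Rational(-38461448, 1407) (s = Add(Mul(608, Pow(Add(14, Mul(7, Pow(-20, 2))), -1)), Mul(2278, Pow(Rational(-1, 12), -1))) = Add(Mul(608, Pow(Add(14, Mul(7, 400)), -1)), Mul(2278, -12)) = Add(Mul(608, Pow(Add(14, 2800), -1)), -27336) = Add(Mul(608, Pow(2814, -1)), -27336) = Add(Mul(608, Rational(1, 2814)), -27336) = Add(Rational(304, 1407), -27336) = Rational(-38461448, 1407) ≈ -27336.)
Mul(s, -76) = Mul(Rational(-38461448, 1407), -76) = Rational(2923070048, 1407)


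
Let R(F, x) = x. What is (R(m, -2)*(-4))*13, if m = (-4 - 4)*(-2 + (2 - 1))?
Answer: 104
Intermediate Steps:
m = 8 (m = -8*(-2 + 1) = -8*(-1) = 8)
(R(m, -2)*(-4))*13 = -2*(-4)*13 = 8*13 = 104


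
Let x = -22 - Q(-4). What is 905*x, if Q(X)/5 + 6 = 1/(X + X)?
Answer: 62445/8 ≈ 7805.6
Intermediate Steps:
Q(X) = -30 + 5/(2*X) (Q(X) = -30 + 5/(X + X) = -30 + 5/((2*X)) = -30 + 5*(1/(2*X)) = -30 + 5/(2*X))
x = 69/8 (x = -22 - (-30 + (5/2)/(-4)) = -22 - (-30 + (5/2)*(-¼)) = -22 - (-30 - 5/8) = -22 - 1*(-245/8) = -22 + 245/8 = 69/8 ≈ 8.6250)
905*x = 905*(69/8) = 62445/8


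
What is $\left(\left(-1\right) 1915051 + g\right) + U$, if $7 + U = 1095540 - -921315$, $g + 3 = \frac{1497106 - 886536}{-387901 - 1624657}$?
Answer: $\frac{102432859241}{1006279} \approx 1.0179 \cdot 10^{5}$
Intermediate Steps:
$g = - \frac{3324122}{1006279}$ ($g = -3 + \frac{1497106 - 886536}{-387901 - 1624657} = -3 + \frac{610570}{-2012558} = -3 + 610570 \left(- \frac{1}{2012558}\right) = -3 - \frac{305285}{1006279} = - \frac{3324122}{1006279} \approx -3.3034$)
$U = 2016848$ ($U = -7 + \left(1095540 - -921315\right) = -7 + \left(1095540 + 921315\right) = -7 + 2016855 = 2016848$)
$\left(\left(-1\right) 1915051 + g\right) + U = \left(\left(-1\right) 1915051 - \frac{3324122}{1006279}\right) + 2016848 = \left(-1915051 - \frac{3324122}{1006279}\right) + 2016848 = - \frac{1927078929351}{1006279} + 2016848 = \frac{102432859241}{1006279}$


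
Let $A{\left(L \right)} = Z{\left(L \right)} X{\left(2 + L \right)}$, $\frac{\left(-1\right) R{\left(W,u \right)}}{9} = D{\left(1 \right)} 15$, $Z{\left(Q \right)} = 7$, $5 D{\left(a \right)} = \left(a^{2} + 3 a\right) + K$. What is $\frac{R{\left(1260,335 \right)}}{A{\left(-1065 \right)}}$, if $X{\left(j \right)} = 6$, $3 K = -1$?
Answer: $- \frac{33}{14} \approx -2.3571$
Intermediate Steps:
$K = - \frac{1}{3}$ ($K = \frac{1}{3} \left(-1\right) = - \frac{1}{3} \approx -0.33333$)
$D{\left(a \right)} = - \frac{1}{15} + \frac{a^{2}}{5} + \frac{3 a}{5}$ ($D{\left(a \right)} = \frac{\left(a^{2} + 3 a\right) - \frac{1}{3}}{5} = \frac{- \frac{1}{3} + a^{2} + 3 a}{5} = - \frac{1}{15} + \frac{a^{2}}{5} + \frac{3 a}{5}$)
$R{\left(W,u \right)} = -99$ ($R{\left(W,u \right)} = - 9 \left(- \frac{1}{15} + \frac{1^{2}}{5} + \frac{3}{5} \cdot 1\right) 15 = - 9 \left(- \frac{1}{15} + \frac{1}{5} \cdot 1 + \frac{3}{5}\right) 15 = - 9 \left(- \frac{1}{15} + \frac{1}{5} + \frac{3}{5}\right) 15 = - 9 \cdot \frac{11}{15} \cdot 15 = \left(-9\right) 11 = -99$)
$A{\left(L \right)} = 42$ ($A{\left(L \right)} = 7 \cdot 6 = 42$)
$\frac{R{\left(1260,335 \right)}}{A{\left(-1065 \right)}} = - \frac{99}{42} = \left(-99\right) \frac{1}{42} = - \frac{33}{14}$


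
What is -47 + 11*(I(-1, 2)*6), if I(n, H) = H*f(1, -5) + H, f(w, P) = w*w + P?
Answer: -443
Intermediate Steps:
f(w, P) = P + w**2 (f(w, P) = w**2 + P = P + w**2)
I(n, H) = -3*H (I(n, H) = H*(-5 + 1**2) + H = H*(-5 + 1) + H = H*(-4) + H = -4*H + H = -3*H)
-47 + 11*(I(-1, 2)*6) = -47 + 11*(-3*2*6) = -47 + 11*(-6*6) = -47 + 11*(-36) = -47 - 396 = -443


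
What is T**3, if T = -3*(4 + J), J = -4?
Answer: 0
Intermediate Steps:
T = 0 (T = -3*(4 - 4) = -3*0 = 0)
T**3 = 0**3 = 0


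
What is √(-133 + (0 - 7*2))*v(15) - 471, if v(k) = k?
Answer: -471 + 105*I*√3 ≈ -471.0 + 181.87*I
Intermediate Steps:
√(-133 + (0 - 7*2))*v(15) - 471 = √(-133 + (0 - 7*2))*15 - 471 = √(-133 + (0 - 14))*15 - 471 = √(-133 - 14)*15 - 471 = √(-147)*15 - 471 = (7*I*√3)*15 - 471 = 105*I*√3 - 471 = -471 + 105*I*√3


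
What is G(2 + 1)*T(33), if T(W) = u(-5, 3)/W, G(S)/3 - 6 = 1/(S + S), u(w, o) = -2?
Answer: -37/33 ≈ -1.1212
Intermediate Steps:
G(S) = 18 + 3/(2*S) (G(S) = 18 + 3/(S + S) = 18 + 3/((2*S)) = 18 + 3*(1/(2*S)) = 18 + 3/(2*S))
T(W) = -2/W
G(2 + 1)*T(33) = (18 + 3/(2*(2 + 1)))*(-2/33) = (18 + (3/2)/3)*(-2*1/33) = (18 + (3/2)*(⅓))*(-2/33) = (18 + ½)*(-2/33) = (37/2)*(-2/33) = -37/33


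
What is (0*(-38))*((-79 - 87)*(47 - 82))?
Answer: 0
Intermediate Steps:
(0*(-38))*((-79 - 87)*(47 - 82)) = 0*(-166*(-35)) = 0*5810 = 0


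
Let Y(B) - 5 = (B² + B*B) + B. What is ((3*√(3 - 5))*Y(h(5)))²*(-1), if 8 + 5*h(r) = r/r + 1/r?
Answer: 378730242/390625 ≈ 969.55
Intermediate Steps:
h(r) = -7/5 + 1/(5*r) (h(r) = -8/5 + (r/r + 1/r)/5 = -8/5 + (1 + 1/r)/5 = -8/5 + (⅕ + 1/(5*r)) = -7/5 + 1/(5*r))
Y(B) = 5 + B + 2*B² (Y(B) = 5 + ((B² + B*B) + B) = 5 + ((B² + B²) + B) = 5 + (2*B² + B) = 5 + (B + 2*B²) = 5 + B + 2*B²)
((3*√(3 - 5))*Y(h(5)))²*(-1) = ((3*√(3 - 5))*(5 + (⅕)*(1 - 7*5)/5 + 2*((⅕)*(1 - 7*5)/5)²))²*(-1) = ((3*√(-2))*(5 + (⅕)*(⅕)*(1 - 35) + 2*((⅕)*(⅕)*(1 - 35))²))²*(-1) = ((3*(I*√2))*(5 + (⅕)*(⅕)*(-34) + 2*((⅕)*(⅕)*(-34))²))²*(-1) = ((3*I*√2)*(5 - 34/25 + 2*(-34/25)²))²*(-1) = ((3*I*√2)*(5 - 34/25 + 2*(1156/625)))²*(-1) = ((3*I*√2)*(5 - 34/25 + 2312/625))²*(-1) = ((3*I*√2)*(4587/625))²*(-1) = (13761*I*√2/625)²*(-1) = -378730242/390625*(-1) = 378730242/390625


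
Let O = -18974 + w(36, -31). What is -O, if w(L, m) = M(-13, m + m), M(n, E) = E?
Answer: 19036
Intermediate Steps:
w(L, m) = 2*m (w(L, m) = m + m = 2*m)
O = -19036 (O = -18974 + 2*(-31) = -18974 - 62 = -19036)
-O = -1*(-19036) = 19036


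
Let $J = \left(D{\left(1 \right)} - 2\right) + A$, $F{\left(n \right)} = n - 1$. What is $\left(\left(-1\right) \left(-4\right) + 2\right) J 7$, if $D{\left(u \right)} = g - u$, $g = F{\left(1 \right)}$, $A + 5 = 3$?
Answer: $-210$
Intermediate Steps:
$A = -2$ ($A = -5 + 3 = -2$)
$F{\left(n \right)} = -1 + n$
$g = 0$ ($g = -1 + 1 = 0$)
$D{\left(u \right)} = - u$ ($D{\left(u \right)} = 0 - u = - u$)
$J = -5$ ($J = \left(\left(-1\right) 1 - 2\right) - 2 = \left(-1 - 2\right) - 2 = -3 - 2 = -5$)
$\left(\left(-1\right) \left(-4\right) + 2\right) J 7 = \left(\left(-1\right) \left(-4\right) + 2\right) \left(-5\right) 7 = \left(4 + 2\right) \left(-5\right) 7 = 6 \left(-5\right) 7 = \left(-30\right) 7 = -210$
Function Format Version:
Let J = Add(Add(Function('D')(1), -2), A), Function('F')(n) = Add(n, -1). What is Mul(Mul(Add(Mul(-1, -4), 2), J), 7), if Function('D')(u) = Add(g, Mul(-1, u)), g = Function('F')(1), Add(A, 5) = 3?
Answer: -210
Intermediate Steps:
A = -2 (A = Add(-5, 3) = -2)
Function('F')(n) = Add(-1, n)
g = 0 (g = Add(-1, 1) = 0)
Function('D')(u) = Mul(-1, u) (Function('D')(u) = Add(0, Mul(-1, u)) = Mul(-1, u))
J = -5 (J = Add(Add(Mul(-1, 1), -2), -2) = Add(Add(-1, -2), -2) = Add(-3, -2) = -5)
Mul(Mul(Add(Mul(-1, -4), 2), J), 7) = Mul(Mul(Add(Mul(-1, -4), 2), -5), 7) = Mul(Mul(Add(4, 2), -5), 7) = Mul(Mul(6, -5), 7) = Mul(-30, 7) = -210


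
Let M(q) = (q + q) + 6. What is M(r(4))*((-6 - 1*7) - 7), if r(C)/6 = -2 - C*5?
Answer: 5160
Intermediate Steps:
r(C) = -12 - 30*C (r(C) = 6*(-2 - C*5) = 6*(-2 - 5*C) = -12 - 30*C)
M(q) = 6 + 2*q (M(q) = 2*q + 6 = 6 + 2*q)
M(r(4))*((-6 - 1*7) - 7) = (6 + 2*(-12 - 30*4))*((-6 - 1*7) - 7) = (6 + 2*(-12 - 120))*((-6 - 7) - 7) = (6 + 2*(-132))*(-13 - 7) = (6 - 264)*(-20) = -258*(-20) = 5160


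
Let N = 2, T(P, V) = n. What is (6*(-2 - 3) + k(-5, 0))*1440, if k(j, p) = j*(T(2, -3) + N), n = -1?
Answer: -50400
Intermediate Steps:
T(P, V) = -1
k(j, p) = j (k(j, p) = j*(-1 + 2) = j*1 = j)
(6*(-2 - 3) + k(-5, 0))*1440 = (6*(-2 - 3) - 5)*1440 = (6*(-5) - 5)*1440 = (-30 - 5)*1440 = -35*1440 = -50400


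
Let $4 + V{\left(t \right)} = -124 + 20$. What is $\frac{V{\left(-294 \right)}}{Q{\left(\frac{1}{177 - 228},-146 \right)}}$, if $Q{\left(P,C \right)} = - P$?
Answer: $-5508$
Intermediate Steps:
$V{\left(t \right)} = -108$ ($V{\left(t \right)} = -4 + \left(-124 + 20\right) = -4 - 104 = -108$)
$\frac{V{\left(-294 \right)}}{Q{\left(\frac{1}{177 - 228},-146 \right)}} = - \frac{108}{\left(-1\right) \frac{1}{177 - 228}} = - \frac{108}{\left(-1\right) \frac{1}{-51}} = - \frac{108}{\left(-1\right) \left(- \frac{1}{51}\right)} = - 108 \frac{1}{\frac{1}{51}} = \left(-108\right) 51 = -5508$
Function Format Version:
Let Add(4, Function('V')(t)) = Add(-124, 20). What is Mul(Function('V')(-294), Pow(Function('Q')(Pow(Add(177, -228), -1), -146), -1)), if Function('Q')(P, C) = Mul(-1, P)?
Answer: -5508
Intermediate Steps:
Function('V')(t) = -108 (Function('V')(t) = Add(-4, Add(-124, 20)) = Add(-4, -104) = -108)
Mul(Function('V')(-294), Pow(Function('Q')(Pow(Add(177, -228), -1), -146), -1)) = Mul(-108, Pow(Mul(-1, Pow(Add(177, -228), -1)), -1)) = Mul(-108, Pow(Mul(-1, Pow(-51, -1)), -1)) = Mul(-108, Pow(Mul(-1, Rational(-1, 51)), -1)) = Mul(-108, Pow(Rational(1, 51), -1)) = Mul(-108, 51) = -5508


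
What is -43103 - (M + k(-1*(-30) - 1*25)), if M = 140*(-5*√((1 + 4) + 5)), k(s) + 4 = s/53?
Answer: -2284252/53 + 700*√10 ≈ -40886.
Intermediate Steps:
k(s) = -4 + s/53
M = -700*√10 (M = 140*(-5*√(5 + 5)) = 140*(-5*√10) = -700*√10 ≈ -2213.6)
-43103 - (M + k(-1*(-30) - 1*25)) = -43103 - (-700*√10 + (-4 + (-1*(-30) - 1*25)/53)) = -43103 - (-700*√10 + (-4 + (30 - 25)/53)) = -43103 - (-700*√10 + (-4 + (1/53)*5)) = -43103 - (-700*√10 + (-4 + 5/53)) = -43103 - (-700*√10 - 207/53) = -43103 - (-207/53 - 700*√10) = -43103 + (207/53 + 700*√10) = -2284252/53 + 700*√10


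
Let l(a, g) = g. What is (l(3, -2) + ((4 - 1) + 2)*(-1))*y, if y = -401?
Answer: 2807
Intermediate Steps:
(l(3, -2) + ((4 - 1) + 2)*(-1))*y = (-2 + ((4 - 1) + 2)*(-1))*(-401) = (-2 + (3 + 2)*(-1))*(-401) = (-2 + 5*(-1))*(-401) = (-2 - 5)*(-401) = -7*(-401) = 2807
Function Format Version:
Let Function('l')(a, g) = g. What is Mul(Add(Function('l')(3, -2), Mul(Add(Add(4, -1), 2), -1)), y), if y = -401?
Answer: 2807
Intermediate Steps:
Mul(Add(Function('l')(3, -2), Mul(Add(Add(4, -1), 2), -1)), y) = Mul(Add(-2, Mul(Add(Add(4, -1), 2), -1)), -401) = Mul(Add(-2, Mul(Add(3, 2), -1)), -401) = Mul(Add(-2, Mul(5, -1)), -401) = Mul(Add(-2, -5), -401) = Mul(-7, -401) = 2807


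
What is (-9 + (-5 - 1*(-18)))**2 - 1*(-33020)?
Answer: 33036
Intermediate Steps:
(-9 + (-5 - 1*(-18)))**2 - 1*(-33020) = (-9 + (-5 + 18))**2 + 33020 = (-9 + 13)**2 + 33020 = 4**2 + 33020 = 16 + 33020 = 33036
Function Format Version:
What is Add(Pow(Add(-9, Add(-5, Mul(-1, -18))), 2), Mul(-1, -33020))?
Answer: 33036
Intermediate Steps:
Add(Pow(Add(-9, Add(-5, Mul(-1, -18))), 2), Mul(-1, -33020)) = Add(Pow(Add(-9, Add(-5, 18)), 2), 33020) = Add(Pow(Add(-9, 13), 2), 33020) = Add(Pow(4, 2), 33020) = Add(16, 33020) = 33036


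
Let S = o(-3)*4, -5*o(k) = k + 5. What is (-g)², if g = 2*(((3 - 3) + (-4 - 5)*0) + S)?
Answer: 256/25 ≈ 10.240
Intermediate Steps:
o(k) = -1 - k/5 (o(k) = -(k + 5)/5 = -(5 + k)/5 = -1 - k/5)
S = -8/5 (S = (-1 - ⅕*(-3))*4 = (-1 + ⅗)*4 = -⅖*4 = -8/5 ≈ -1.6000)
g = -16/5 (g = 2*(((3 - 3) + (-4 - 5)*0) - 8/5) = 2*((0 - 9*0) - 8/5) = 2*((0 + 0) - 8/5) = 2*(0 - 8/5) = 2*(-8/5) = -16/5 ≈ -3.2000)
(-g)² = (-1*(-16/5))² = (16/5)² = 256/25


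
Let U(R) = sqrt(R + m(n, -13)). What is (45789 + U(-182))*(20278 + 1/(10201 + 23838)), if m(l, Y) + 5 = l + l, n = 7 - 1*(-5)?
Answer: 31605529538127/34039 + 690242843*I*sqrt(163)/34039 ≈ 9.2851e+8 + 2.5889e+5*I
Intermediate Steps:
n = 12 (n = 7 + 5 = 12)
m(l, Y) = -5 + 2*l (m(l, Y) = -5 + (l + l) = -5 + 2*l)
U(R) = sqrt(19 + R) (U(R) = sqrt(R + (-5 + 2*12)) = sqrt(R + (-5 + 24)) = sqrt(R + 19) = sqrt(19 + R))
(45789 + U(-182))*(20278 + 1/(10201 + 23838)) = (45789 + sqrt(19 - 182))*(20278 + 1/(10201 + 23838)) = (45789 + sqrt(-163))*(20278 + 1/34039) = (45789 + I*sqrt(163))*(20278 + 1/34039) = (45789 + I*sqrt(163))*(690242843/34039) = 31605529538127/34039 + 690242843*I*sqrt(163)/34039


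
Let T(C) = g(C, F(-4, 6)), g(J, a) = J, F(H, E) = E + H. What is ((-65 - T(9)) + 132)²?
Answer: 3364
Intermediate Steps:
T(C) = C
((-65 - T(9)) + 132)² = ((-65 - 1*9) + 132)² = ((-65 - 9) + 132)² = (-74 + 132)² = 58² = 3364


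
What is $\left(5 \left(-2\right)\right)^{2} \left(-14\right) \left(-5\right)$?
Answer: $7000$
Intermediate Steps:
$\left(5 \left(-2\right)\right)^{2} \left(-14\right) \left(-5\right) = \left(-10\right)^{2} \left(-14\right) \left(-5\right) = 100 \left(-14\right) \left(-5\right) = \left(-1400\right) \left(-5\right) = 7000$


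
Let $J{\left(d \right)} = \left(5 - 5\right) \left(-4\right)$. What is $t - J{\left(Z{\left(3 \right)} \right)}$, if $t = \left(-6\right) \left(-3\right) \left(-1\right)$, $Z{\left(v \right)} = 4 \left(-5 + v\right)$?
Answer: $-18$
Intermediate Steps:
$Z{\left(v \right)} = -20 + 4 v$
$J{\left(d \right)} = 0$ ($J{\left(d \right)} = 0 \left(-4\right) = 0$)
$t = -18$ ($t = 18 \left(-1\right) = -18$)
$t - J{\left(Z{\left(3 \right)} \right)} = -18 - 0 = -18 + 0 = -18$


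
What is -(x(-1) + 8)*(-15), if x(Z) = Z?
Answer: 105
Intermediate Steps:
-(x(-1) + 8)*(-15) = -(-1 + 8)*(-15) = -7*(-15) = -1*(-105) = 105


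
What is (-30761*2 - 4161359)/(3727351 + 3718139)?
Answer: -108279/190910 ≈ -0.56717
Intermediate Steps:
(-30761*2 - 4161359)/(3727351 + 3718139) = (-61522 - 4161359)/7445490 = -4222881*1/7445490 = -108279/190910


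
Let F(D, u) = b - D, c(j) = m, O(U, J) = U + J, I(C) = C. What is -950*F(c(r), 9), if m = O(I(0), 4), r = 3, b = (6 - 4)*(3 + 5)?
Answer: -11400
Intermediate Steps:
b = 16 (b = 2*8 = 16)
O(U, J) = J + U
m = 4 (m = 4 + 0 = 4)
c(j) = 4
F(D, u) = 16 - D
-950*F(c(r), 9) = -950*(16 - 1*4) = -950*(16 - 4) = -950*12 = -11400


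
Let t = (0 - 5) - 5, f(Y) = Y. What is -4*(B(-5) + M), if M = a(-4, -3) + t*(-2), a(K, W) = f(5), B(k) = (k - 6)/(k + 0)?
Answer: -544/5 ≈ -108.80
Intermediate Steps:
B(k) = (-6 + k)/k
t = -10 (t = -5 - 5 = -10)
a(K, W) = 5
M = 25 (M = 5 - 10*(-2) = 5 + 20 = 25)
-4*(B(-5) + M) = -4*((-6 - 5)/(-5) + 25) = -4*(-1/5*(-11) + 25) = -4*(11/5 + 25) = -4*136/5 = -544/5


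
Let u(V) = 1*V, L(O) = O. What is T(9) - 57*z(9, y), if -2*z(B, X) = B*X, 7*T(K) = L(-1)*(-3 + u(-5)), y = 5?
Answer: 17971/14 ≈ 1283.6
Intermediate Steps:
u(V) = V
T(K) = 8/7 (T(K) = (-(-3 - 5))/7 = (-1*(-8))/7 = (⅐)*8 = 8/7)
z(B, X) = -B*X/2
T(9) - 57*z(9, y) = 8/7 - (-57)*9*5/2 = 8/7 - 57*(-45/2) = 8/7 + 2565/2 = 17971/14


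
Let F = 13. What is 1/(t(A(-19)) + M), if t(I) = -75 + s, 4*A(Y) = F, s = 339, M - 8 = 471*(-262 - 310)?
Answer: -1/269140 ≈ -3.7155e-6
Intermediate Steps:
M = -269404 (M = 8 + 471*(-262 - 310) = 8 + 471*(-572) = 8 - 269412 = -269404)
A(Y) = 13/4 (A(Y) = (¼)*13 = 13/4)
t(I) = 264 (t(I) = -75 + 339 = 264)
1/(t(A(-19)) + M) = 1/(264 - 269404) = 1/(-269140) = -1/269140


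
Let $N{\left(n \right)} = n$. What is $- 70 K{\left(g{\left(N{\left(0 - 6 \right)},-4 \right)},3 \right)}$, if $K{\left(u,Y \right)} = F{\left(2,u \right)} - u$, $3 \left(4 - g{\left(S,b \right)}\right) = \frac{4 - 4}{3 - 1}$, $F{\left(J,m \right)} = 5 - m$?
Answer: $210$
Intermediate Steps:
$g{\left(S,b \right)} = 4$ ($g{\left(S,b \right)} = 4 - \frac{\left(4 - 4\right) \frac{1}{3 - 1}}{3} = 4 - \frac{0 \cdot \frac{1}{2}}{3} = 4 - 0 = 4 + 0 = 4$)
$K{\left(u,Y \right)} = 5 - 2 u$ ($K{\left(u,Y \right)} = \left(5 - u\right) - u = 5 - 2 u$)
$- 70 K{\left(g{\left(N{\left(0 - 6 \right)},-4 \right)},3 \right)} = - 70 \left(5 - 8\right) = \left(-70\right) \left(-3\right) = 210$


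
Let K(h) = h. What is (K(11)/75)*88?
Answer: 968/75 ≈ 12.907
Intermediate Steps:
(K(11)/75)*88 = (11/75)*88 = 968/75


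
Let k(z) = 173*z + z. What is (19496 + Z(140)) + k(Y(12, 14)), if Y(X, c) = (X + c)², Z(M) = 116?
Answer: 137236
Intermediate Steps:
k(z) = 174*z
(19496 + Z(140)) + k(Y(12, 14)) = (19496 + 116) + 174*(12 + 14)² = 19612 + 174*26² = 19612 + 174*676 = 19612 + 117624 = 137236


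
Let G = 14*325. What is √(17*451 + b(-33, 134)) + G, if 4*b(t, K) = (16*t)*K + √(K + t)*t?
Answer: 4550 + √(-40084 - 33*√101)/2 ≈ 4550.0 + 100.52*I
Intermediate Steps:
G = 4550
b(t, K) = 4*K*t + t*√(K + t)/4 (b(t, K) = ((16*t)*K + √(K + t)*t)/4 = (16*K*t + t*√(K + t))/4 = (t*√(K + t) + 16*K*t)/4 = 4*K*t + t*√(K + t)/4)
√(17*451 + b(-33, 134)) + G = √(17*451 + (¼)*(-33)*(√(134 - 33) + 16*134)) + 4550 = √(7667 + (¼)*(-33)*(√101 + 2144)) + 4550 = √(7667 + (¼)*(-33)*(2144 + √101)) + 4550 = √(7667 + (-17688 - 33*√101/4)) + 4550 = √(-10021 - 33*√101/4) + 4550 = 4550 + √(-10021 - 33*√101/4)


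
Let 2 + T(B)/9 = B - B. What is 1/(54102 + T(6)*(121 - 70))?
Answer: 1/53184 ≈ 1.8803e-5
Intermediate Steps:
T(B) = -18 (T(B) = -18 + 9*(B - B) = -18 + 9*0 = -18 + 0 = -18)
1/(54102 + T(6)*(121 - 70)) = 1/(54102 - 18*(121 - 70)) = 1/(54102 - 18*51) = 1/(54102 - 918) = 1/53184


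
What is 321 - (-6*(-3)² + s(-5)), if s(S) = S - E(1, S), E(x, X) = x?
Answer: 381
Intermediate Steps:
s(S) = -1 + S (s(S) = S - 1*1 = S - 1 = -1 + S)
321 - (-6*(-3)² + s(-5)) = 321 - (-6*(-3)² + (-1 - 5)) = 321 - (-6*9 - 6) = 321 - (-54 - 6) = 321 - 1*(-60) = 321 + 60 = 381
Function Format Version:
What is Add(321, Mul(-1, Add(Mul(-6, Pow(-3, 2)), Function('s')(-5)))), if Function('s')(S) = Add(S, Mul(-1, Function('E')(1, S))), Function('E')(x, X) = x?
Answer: 381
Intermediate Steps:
Function('s')(S) = Add(-1, S) (Function('s')(S) = Add(S, Mul(-1, 1)) = Add(S, -1) = Add(-1, S))
Add(321, Mul(-1, Add(Mul(-6, Pow(-3, 2)), Function('s')(-5)))) = Add(321, Mul(-1, Add(Mul(-6, Pow(-3, 2)), Add(-1, -5)))) = Add(321, Mul(-1, Add(Mul(-6, 9), -6))) = Add(321, Mul(-1, Add(-54, -6))) = Add(321, Mul(-1, -60)) = Add(321, 60) = 381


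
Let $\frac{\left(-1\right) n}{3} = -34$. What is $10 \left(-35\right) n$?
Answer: $-35700$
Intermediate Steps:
$n = 102$ ($n = \left(-3\right) \left(-34\right) = 102$)
$10 \left(-35\right) n = 10 \left(-35\right) 102 = \left(-350\right) 102 = -35700$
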